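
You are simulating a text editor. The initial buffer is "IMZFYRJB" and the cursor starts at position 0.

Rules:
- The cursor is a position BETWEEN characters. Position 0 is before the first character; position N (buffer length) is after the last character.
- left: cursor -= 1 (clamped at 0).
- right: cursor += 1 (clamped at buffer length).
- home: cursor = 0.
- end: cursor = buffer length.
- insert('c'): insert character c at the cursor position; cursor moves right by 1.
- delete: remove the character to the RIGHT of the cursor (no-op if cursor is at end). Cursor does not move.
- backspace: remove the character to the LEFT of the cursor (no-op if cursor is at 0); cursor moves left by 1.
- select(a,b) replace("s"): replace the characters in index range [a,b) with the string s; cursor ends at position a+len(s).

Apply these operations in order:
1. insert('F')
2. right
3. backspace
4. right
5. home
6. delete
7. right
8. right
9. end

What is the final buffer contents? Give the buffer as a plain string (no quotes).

After op 1 (insert('F')): buf='FIMZFYRJB' cursor=1
After op 2 (right): buf='FIMZFYRJB' cursor=2
After op 3 (backspace): buf='FMZFYRJB' cursor=1
After op 4 (right): buf='FMZFYRJB' cursor=2
After op 5 (home): buf='FMZFYRJB' cursor=0
After op 6 (delete): buf='MZFYRJB' cursor=0
After op 7 (right): buf='MZFYRJB' cursor=1
After op 8 (right): buf='MZFYRJB' cursor=2
After op 9 (end): buf='MZFYRJB' cursor=7

Answer: MZFYRJB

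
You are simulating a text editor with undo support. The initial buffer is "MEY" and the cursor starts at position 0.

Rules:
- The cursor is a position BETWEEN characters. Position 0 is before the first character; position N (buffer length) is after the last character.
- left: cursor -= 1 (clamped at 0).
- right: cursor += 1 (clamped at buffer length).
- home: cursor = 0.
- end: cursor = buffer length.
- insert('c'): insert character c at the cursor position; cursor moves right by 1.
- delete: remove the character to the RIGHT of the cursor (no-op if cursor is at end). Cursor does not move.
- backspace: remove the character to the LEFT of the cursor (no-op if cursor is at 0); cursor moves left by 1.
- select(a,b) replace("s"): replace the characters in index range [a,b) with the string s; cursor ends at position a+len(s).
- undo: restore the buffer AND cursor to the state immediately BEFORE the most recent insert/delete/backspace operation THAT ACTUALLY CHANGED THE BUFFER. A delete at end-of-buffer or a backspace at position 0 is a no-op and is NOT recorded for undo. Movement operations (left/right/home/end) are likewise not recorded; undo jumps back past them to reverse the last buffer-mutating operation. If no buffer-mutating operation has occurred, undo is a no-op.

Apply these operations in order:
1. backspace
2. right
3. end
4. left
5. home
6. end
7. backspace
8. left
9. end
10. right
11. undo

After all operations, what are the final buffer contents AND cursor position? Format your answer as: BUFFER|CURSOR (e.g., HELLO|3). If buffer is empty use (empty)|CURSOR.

Answer: MEY|3

Derivation:
After op 1 (backspace): buf='MEY' cursor=0
After op 2 (right): buf='MEY' cursor=1
After op 3 (end): buf='MEY' cursor=3
After op 4 (left): buf='MEY' cursor=2
After op 5 (home): buf='MEY' cursor=0
After op 6 (end): buf='MEY' cursor=3
After op 7 (backspace): buf='ME' cursor=2
After op 8 (left): buf='ME' cursor=1
After op 9 (end): buf='ME' cursor=2
After op 10 (right): buf='ME' cursor=2
After op 11 (undo): buf='MEY' cursor=3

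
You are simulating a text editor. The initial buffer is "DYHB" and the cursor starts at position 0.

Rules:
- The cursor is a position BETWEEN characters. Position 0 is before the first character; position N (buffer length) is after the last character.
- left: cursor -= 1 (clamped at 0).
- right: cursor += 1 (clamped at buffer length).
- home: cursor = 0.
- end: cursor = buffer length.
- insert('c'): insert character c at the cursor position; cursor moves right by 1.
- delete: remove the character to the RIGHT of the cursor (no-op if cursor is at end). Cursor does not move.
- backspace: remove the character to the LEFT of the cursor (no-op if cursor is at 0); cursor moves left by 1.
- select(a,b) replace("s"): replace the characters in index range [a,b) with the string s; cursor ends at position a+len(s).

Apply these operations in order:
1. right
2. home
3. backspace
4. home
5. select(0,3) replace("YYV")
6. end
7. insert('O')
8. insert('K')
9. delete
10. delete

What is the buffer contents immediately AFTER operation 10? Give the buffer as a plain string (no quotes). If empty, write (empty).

Answer: YYVBOK

Derivation:
After op 1 (right): buf='DYHB' cursor=1
After op 2 (home): buf='DYHB' cursor=0
After op 3 (backspace): buf='DYHB' cursor=0
After op 4 (home): buf='DYHB' cursor=0
After op 5 (select(0,3) replace("YYV")): buf='YYVB' cursor=3
After op 6 (end): buf='YYVB' cursor=4
After op 7 (insert('O')): buf='YYVBO' cursor=5
After op 8 (insert('K')): buf='YYVBOK' cursor=6
After op 9 (delete): buf='YYVBOK' cursor=6
After op 10 (delete): buf='YYVBOK' cursor=6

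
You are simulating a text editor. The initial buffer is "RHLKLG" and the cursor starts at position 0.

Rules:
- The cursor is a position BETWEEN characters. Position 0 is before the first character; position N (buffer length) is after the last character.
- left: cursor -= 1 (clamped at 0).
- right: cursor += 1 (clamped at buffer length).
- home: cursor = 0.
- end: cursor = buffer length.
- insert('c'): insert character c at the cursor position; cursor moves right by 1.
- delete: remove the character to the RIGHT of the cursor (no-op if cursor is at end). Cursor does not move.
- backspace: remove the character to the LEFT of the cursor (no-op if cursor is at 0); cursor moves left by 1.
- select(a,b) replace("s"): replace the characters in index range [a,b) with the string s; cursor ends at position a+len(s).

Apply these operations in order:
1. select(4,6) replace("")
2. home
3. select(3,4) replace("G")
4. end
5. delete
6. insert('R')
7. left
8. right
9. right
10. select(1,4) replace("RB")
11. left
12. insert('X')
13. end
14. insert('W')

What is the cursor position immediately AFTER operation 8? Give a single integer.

Answer: 5

Derivation:
After op 1 (select(4,6) replace("")): buf='RHLK' cursor=4
After op 2 (home): buf='RHLK' cursor=0
After op 3 (select(3,4) replace("G")): buf='RHLG' cursor=4
After op 4 (end): buf='RHLG' cursor=4
After op 5 (delete): buf='RHLG' cursor=4
After op 6 (insert('R')): buf='RHLGR' cursor=5
After op 7 (left): buf='RHLGR' cursor=4
After op 8 (right): buf='RHLGR' cursor=5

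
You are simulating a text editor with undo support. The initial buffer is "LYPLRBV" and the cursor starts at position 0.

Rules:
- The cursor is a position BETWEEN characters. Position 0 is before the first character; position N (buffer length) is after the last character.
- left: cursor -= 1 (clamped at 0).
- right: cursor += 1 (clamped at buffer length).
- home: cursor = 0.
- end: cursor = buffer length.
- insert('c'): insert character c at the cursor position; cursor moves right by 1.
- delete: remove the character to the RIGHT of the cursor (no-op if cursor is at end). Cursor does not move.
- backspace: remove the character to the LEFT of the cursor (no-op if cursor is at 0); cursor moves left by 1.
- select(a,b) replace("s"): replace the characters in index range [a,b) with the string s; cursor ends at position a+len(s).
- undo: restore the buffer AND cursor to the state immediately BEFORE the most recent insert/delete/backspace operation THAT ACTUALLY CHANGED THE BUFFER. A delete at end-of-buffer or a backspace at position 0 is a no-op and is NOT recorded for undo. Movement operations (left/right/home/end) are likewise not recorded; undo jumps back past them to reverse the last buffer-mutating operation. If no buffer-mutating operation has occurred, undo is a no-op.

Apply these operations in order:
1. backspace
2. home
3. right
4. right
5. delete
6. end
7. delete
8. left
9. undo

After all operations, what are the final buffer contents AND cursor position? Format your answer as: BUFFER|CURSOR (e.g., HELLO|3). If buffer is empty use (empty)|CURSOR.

After op 1 (backspace): buf='LYPLRBV' cursor=0
After op 2 (home): buf='LYPLRBV' cursor=0
After op 3 (right): buf='LYPLRBV' cursor=1
After op 4 (right): buf='LYPLRBV' cursor=2
After op 5 (delete): buf='LYLRBV' cursor=2
After op 6 (end): buf='LYLRBV' cursor=6
After op 7 (delete): buf='LYLRBV' cursor=6
After op 8 (left): buf='LYLRBV' cursor=5
After op 9 (undo): buf='LYPLRBV' cursor=2

Answer: LYPLRBV|2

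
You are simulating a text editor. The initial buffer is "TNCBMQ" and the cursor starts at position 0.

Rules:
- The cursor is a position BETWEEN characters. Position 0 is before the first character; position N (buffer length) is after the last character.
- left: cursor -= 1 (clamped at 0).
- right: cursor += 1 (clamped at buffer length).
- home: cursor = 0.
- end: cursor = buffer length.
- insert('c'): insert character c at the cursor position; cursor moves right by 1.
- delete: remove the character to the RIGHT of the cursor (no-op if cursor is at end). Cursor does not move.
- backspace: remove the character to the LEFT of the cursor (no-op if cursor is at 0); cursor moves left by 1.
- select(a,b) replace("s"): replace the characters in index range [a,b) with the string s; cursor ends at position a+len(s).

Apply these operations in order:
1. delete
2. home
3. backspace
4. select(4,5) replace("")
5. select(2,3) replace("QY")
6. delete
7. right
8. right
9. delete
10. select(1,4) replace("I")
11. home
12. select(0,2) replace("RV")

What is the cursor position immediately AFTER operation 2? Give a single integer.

After op 1 (delete): buf='NCBMQ' cursor=0
After op 2 (home): buf='NCBMQ' cursor=0

Answer: 0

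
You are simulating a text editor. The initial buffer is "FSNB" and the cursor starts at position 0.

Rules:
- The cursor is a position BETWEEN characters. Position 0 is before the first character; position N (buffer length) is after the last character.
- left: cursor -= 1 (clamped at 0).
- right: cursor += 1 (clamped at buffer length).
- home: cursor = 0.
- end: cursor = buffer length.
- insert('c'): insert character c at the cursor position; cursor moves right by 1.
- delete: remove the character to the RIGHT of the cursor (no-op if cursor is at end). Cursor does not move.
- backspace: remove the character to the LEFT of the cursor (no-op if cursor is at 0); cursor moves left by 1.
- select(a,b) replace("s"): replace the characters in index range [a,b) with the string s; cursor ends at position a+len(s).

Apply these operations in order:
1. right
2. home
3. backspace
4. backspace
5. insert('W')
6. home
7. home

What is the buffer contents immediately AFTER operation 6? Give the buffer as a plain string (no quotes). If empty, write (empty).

After op 1 (right): buf='FSNB' cursor=1
After op 2 (home): buf='FSNB' cursor=0
After op 3 (backspace): buf='FSNB' cursor=0
After op 4 (backspace): buf='FSNB' cursor=0
After op 5 (insert('W')): buf='WFSNB' cursor=1
After op 6 (home): buf='WFSNB' cursor=0

Answer: WFSNB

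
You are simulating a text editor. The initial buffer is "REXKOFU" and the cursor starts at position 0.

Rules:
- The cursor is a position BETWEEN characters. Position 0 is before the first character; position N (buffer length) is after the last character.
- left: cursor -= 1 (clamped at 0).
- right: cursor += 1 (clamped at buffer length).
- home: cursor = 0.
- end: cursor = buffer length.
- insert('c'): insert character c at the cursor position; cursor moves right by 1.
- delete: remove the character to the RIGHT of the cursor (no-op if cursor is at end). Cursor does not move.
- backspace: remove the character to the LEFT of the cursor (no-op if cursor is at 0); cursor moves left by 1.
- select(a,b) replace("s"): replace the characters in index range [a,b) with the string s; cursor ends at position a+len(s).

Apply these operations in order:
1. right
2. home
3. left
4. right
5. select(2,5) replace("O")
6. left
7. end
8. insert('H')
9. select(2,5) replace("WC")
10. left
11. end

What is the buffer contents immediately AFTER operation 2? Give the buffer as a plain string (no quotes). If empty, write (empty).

After op 1 (right): buf='REXKOFU' cursor=1
After op 2 (home): buf='REXKOFU' cursor=0

Answer: REXKOFU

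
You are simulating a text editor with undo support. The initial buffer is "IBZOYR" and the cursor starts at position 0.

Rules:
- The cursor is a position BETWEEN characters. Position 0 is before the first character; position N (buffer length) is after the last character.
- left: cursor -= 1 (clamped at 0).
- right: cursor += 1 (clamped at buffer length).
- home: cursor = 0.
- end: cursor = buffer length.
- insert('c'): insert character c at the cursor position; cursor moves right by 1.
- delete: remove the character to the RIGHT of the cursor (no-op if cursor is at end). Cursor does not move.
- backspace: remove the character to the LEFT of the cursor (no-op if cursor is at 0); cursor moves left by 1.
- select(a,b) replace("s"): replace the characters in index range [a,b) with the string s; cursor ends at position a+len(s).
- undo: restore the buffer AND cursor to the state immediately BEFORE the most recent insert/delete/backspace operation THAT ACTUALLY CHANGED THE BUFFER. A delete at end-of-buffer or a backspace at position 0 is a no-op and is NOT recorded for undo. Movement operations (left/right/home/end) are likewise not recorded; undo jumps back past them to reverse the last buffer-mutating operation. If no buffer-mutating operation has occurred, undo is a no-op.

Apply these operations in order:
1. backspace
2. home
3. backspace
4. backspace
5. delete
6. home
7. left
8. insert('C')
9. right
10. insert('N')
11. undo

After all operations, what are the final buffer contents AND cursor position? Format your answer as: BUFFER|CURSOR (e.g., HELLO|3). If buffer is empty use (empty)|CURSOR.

Answer: CBZOYR|2

Derivation:
After op 1 (backspace): buf='IBZOYR' cursor=0
After op 2 (home): buf='IBZOYR' cursor=0
After op 3 (backspace): buf='IBZOYR' cursor=0
After op 4 (backspace): buf='IBZOYR' cursor=0
After op 5 (delete): buf='BZOYR' cursor=0
After op 6 (home): buf='BZOYR' cursor=0
After op 7 (left): buf='BZOYR' cursor=0
After op 8 (insert('C')): buf='CBZOYR' cursor=1
After op 9 (right): buf='CBZOYR' cursor=2
After op 10 (insert('N')): buf='CBNZOYR' cursor=3
After op 11 (undo): buf='CBZOYR' cursor=2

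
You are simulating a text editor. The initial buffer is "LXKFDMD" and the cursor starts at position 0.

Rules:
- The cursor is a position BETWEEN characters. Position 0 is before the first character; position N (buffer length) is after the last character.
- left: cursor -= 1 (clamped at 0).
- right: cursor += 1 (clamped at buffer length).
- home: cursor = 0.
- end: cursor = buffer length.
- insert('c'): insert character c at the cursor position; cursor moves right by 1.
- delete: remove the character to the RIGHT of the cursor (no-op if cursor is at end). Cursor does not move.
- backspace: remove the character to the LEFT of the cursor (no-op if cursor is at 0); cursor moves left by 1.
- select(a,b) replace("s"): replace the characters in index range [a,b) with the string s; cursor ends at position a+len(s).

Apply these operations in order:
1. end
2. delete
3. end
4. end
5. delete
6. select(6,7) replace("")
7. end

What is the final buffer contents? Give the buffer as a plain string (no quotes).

After op 1 (end): buf='LXKFDMD' cursor=7
After op 2 (delete): buf='LXKFDMD' cursor=7
After op 3 (end): buf='LXKFDMD' cursor=7
After op 4 (end): buf='LXKFDMD' cursor=7
After op 5 (delete): buf='LXKFDMD' cursor=7
After op 6 (select(6,7) replace("")): buf='LXKFDM' cursor=6
After op 7 (end): buf='LXKFDM' cursor=6

Answer: LXKFDM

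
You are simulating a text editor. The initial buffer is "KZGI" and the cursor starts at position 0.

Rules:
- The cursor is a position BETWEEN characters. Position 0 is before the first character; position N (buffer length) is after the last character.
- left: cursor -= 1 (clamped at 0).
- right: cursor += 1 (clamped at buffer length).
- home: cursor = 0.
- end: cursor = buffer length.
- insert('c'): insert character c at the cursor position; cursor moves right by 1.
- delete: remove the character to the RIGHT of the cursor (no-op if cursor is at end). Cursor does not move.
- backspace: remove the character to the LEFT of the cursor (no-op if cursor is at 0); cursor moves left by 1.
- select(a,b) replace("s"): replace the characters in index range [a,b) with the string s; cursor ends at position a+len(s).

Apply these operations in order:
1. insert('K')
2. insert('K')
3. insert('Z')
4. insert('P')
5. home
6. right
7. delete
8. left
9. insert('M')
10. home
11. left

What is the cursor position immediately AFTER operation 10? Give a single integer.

After op 1 (insert('K')): buf='KKZGI' cursor=1
After op 2 (insert('K')): buf='KKKZGI' cursor=2
After op 3 (insert('Z')): buf='KKZKZGI' cursor=3
After op 4 (insert('P')): buf='KKZPKZGI' cursor=4
After op 5 (home): buf='KKZPKZGI' cursor=0
After op 6 (right): buf='KKZPKZGI' cursor=1
After op 7 (delete): buf='KZPKZGI' cursor=1
After op 8 (left): buf='KZPKZGI' cursor=0
After op 9 (insert('M')): buf='MKZPKZGI' cursor=1
After op 10 (home): buf='MKZPKZGI' cursor=0

Answer: 0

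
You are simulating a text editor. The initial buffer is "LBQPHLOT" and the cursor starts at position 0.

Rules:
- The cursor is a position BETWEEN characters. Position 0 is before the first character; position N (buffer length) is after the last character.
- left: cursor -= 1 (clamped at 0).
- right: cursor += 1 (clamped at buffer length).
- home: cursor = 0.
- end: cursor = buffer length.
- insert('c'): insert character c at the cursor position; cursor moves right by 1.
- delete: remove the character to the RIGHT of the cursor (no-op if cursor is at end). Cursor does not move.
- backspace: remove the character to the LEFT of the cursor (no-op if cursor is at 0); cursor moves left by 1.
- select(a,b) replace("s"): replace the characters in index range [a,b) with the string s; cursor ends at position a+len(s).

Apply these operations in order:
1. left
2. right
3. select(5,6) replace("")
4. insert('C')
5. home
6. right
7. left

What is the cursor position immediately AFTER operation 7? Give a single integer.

Answer: 0

Derivation:
After op 1 (left): buf='LBQPHLOT' cursor=0
After op 2 (right): buf='LBQPHLOT' cursor=1
After op 3 (select(5,6) replace("")): buf='LBQPHOT' cursor=5
After op 4 (insert('C')): buf='LBQPHCOT' cursor=6
After op 5 (home): buf='LBQPHCOT' cursor=0
After op 6 (right): buf='LBQPHCOT' cursor=1
After op 7 (left): buf='LBQPHCOT' cursor=0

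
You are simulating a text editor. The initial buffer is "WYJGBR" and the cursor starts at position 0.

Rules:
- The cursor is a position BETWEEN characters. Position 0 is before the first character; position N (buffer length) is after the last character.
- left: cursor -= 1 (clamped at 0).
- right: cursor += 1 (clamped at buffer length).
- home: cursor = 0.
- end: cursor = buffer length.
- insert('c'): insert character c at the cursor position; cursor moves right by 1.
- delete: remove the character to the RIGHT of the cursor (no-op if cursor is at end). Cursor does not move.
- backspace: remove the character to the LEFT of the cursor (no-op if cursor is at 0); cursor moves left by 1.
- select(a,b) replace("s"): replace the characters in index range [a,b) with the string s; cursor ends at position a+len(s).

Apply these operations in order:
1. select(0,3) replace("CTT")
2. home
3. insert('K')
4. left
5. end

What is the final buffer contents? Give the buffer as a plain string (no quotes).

Answer: KCTTGBR

Derivation:
After op 1 (select(0,3) replace("CTT")): buf='CTTGBR' cursor=3
After op 2 (home): buf='CTTGBR' cursor=0
After op 3 (insert('K')): buf='KCTTGBR' cursor=1
After op 4 (left): buf='KCTTGBR' cursor=0
After op 5 (end): buf='KCTTGBR' cursor=7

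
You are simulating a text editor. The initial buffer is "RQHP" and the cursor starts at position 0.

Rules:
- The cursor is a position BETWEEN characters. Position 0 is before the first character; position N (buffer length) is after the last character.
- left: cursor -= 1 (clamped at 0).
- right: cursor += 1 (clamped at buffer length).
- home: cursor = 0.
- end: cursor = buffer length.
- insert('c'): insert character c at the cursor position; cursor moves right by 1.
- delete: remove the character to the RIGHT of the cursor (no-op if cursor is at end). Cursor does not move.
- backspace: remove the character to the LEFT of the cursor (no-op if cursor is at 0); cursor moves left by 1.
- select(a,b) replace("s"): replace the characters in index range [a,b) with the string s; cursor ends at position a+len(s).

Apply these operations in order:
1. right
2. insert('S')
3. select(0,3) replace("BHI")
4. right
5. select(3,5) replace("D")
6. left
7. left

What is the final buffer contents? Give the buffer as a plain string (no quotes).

Answer: BHID

Derivation:
After op 1 (right): buf='RQHP' cursor=1
After op 2 (insert('S')): buf='RSQHP' cursor=2
After op 3 (select(0,3) replace("BHI")): buf='BHIHP' cursor=3
After op 4 (right): buf='BHIHP' cursor=4
After op 5 (select(3,5) replace("D")): buf='BHID' cursor=4
After op 6 (left): buf='BHID' cursor=3
After op 7 (left): buf='BHID' cursor=2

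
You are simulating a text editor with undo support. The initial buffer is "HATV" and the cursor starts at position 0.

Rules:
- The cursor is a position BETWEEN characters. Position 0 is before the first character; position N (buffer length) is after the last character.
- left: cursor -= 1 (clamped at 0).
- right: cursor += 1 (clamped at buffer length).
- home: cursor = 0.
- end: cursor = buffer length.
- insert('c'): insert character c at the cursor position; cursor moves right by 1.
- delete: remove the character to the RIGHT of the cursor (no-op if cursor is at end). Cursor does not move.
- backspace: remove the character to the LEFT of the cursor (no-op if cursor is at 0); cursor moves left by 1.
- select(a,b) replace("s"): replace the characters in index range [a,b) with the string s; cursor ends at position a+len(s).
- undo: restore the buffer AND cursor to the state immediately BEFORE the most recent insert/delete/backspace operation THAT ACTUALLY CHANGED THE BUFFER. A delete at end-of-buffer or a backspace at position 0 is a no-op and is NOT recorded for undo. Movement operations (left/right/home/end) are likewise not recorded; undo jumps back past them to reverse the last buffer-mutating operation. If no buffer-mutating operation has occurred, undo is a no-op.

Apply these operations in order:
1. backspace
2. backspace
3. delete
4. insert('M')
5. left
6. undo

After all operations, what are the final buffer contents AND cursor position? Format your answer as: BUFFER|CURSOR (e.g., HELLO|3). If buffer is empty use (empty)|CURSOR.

After op 1 (backspace): buf='HATV' cursor=0
After op 2 (backspace): buf='HATV' cursor=0
After op 3 (delete): buf='ATV' cursor=0
After op 4 (insert('M')): buf='MATV' cursor=1
After op 5 (left): buf='MATV' cursor=0
After op 6 (undo): buf='ATV' cursor=0

Answer: ATV|0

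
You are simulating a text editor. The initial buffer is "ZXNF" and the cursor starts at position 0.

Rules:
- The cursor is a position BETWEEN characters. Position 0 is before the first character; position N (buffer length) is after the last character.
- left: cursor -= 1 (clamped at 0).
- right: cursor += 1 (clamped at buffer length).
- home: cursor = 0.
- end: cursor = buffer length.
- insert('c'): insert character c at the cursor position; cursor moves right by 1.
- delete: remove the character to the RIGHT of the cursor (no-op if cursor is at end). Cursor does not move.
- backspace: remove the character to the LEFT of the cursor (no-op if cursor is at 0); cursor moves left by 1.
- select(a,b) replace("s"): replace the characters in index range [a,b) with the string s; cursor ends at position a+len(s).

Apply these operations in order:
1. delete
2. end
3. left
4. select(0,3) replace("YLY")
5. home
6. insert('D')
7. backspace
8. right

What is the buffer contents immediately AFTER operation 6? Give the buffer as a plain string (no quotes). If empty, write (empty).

Answer: DYLY

Derivation:
After op 1 (delete): buf='XNF' cursor=0
After op 2 (end): buf='XNF' cursor=3
After op 3 (left): buf='XNF' cursor=2
After op 4 (select(0,3) replace("YLY")): buf='YLY' cursor=3
After op 5 (home): buf='YLY' cursor=0
After op 6 (insert('D')): buf='DYLY' cursor=1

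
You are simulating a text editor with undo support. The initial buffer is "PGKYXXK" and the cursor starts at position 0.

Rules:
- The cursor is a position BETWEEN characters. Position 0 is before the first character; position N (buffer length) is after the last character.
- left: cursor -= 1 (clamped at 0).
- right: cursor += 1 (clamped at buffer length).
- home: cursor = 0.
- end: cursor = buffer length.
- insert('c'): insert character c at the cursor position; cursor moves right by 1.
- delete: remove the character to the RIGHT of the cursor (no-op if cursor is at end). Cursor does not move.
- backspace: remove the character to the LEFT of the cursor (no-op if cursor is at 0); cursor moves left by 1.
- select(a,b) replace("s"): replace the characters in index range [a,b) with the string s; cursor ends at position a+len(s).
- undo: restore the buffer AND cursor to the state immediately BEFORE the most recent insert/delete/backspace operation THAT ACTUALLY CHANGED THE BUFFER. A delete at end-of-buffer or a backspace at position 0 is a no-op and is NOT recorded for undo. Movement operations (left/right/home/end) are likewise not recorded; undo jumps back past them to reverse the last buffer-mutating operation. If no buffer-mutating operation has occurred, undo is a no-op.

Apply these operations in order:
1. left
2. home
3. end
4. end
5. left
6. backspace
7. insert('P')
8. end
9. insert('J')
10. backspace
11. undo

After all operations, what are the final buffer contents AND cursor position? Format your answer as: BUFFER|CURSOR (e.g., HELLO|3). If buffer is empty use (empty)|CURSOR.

Answer: PGKYXPKJ|8

Derivation:
After op 1 (left): buf='PGKYXXK' cursor=0
After op 2 (home): buf='PGKYXXK' cursor=0
After op 3 (end): buf='PGKYXXK' cursor=7
After op 4 (end): buf='PGKYXXK' cursor=7
After op 5 (left): buf='PGKYXXK' cursor=6
After op 6 (backspace): buf='PGKYXK' cursor=5
After op 7 (insert('P')): buf='PGKYXPK' cursor=6
After op 8 (end): buf='PGKYXPK' cursor=7
After op 9 (insert('J')): buf='PGKYXPKJ' cursor=8
After op 10 (backspace): buf='PGKYXPK' cursor=7
After op 11 (undo): buf='PGKYXPKJ' cursor=8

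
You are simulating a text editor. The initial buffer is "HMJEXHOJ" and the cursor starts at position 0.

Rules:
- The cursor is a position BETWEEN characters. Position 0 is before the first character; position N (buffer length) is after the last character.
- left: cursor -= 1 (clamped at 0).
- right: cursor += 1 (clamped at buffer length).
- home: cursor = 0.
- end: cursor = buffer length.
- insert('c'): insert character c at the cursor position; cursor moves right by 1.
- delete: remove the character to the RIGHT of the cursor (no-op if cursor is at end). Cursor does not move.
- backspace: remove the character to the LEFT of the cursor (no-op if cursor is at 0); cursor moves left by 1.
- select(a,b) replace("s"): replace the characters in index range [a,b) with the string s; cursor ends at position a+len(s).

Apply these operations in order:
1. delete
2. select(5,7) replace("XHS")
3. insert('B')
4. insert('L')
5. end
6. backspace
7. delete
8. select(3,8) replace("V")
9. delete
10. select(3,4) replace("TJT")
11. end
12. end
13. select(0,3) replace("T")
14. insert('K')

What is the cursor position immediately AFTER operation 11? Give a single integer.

After op 1 (delete): buf='MJEXHOJ' cursor=0
After op 2 (select(5,7) replace("XHS")): buf='MJEXHXHS' cursor=8
After op 3 (insert('B')): buf='MJEXHXHSB' cursor=9
After op 4 (insert('L')): buf='MJEXHXHSBL' cursor=10
After op 5 (end): buf='MJEXHXHSBL' cursor=10
After op 6 (backspace): buf='MJEXHXHSB' cursor=9
After op 7 (delete): buf='MJEXHXHSB' cursor=9
After op 8 (select(3,8) replace("V")): buf='MJEVB' cursor=4
After op 9 (delete): buf='MJEV' cursor=4
After op 10 (select(3,4) replace("TJT")): buf='MJETJT' cursor=6
After op 11 (end): buf='MJETJT' cursor=6

Answer: 6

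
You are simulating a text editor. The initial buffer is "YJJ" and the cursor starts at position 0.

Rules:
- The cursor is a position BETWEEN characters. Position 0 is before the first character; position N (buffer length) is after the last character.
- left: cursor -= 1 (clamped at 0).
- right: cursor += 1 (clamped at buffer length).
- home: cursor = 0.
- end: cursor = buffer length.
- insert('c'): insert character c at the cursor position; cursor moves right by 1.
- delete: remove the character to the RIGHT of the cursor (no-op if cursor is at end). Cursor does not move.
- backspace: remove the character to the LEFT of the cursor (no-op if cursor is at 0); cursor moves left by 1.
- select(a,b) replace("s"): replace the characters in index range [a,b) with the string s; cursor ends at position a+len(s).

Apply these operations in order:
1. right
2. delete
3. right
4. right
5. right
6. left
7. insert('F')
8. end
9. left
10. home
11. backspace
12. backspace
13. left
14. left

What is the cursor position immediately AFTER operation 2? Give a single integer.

After op 1 (right): buf='YJJ' cursor=1
After op 2 (delete): buf='YJ' cursor=1

Answer: 1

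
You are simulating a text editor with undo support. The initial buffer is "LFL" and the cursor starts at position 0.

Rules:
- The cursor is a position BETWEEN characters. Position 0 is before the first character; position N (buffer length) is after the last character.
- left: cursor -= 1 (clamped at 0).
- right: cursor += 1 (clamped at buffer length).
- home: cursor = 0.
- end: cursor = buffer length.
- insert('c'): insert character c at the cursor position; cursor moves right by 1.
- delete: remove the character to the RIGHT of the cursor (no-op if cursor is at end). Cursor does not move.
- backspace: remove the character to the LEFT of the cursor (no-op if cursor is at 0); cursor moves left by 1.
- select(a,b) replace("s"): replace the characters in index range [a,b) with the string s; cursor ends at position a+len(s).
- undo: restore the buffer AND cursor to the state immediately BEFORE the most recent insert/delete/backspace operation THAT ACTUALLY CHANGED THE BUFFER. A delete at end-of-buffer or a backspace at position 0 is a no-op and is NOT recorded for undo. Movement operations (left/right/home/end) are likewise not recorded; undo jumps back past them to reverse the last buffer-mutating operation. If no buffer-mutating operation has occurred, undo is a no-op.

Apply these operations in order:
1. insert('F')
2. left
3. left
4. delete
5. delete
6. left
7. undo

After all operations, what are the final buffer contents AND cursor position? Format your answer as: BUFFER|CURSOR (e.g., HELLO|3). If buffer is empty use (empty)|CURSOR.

Answer: LFL|0

Derivation:
After op 1 (insert('F')): buf='FLFL' cursor=1
After op 2 (left): buf='FLFL' cursor=0
After op 3 (left): buf='FLFL' cursor=0
After op 4 (delete): buf='LFL' cursor=0
After op 5 (delete): buf='FL' cursor=0
After op 6 (left): buf='FL' cursor=0
After op 7 (undo): buf='LFL' cursor=0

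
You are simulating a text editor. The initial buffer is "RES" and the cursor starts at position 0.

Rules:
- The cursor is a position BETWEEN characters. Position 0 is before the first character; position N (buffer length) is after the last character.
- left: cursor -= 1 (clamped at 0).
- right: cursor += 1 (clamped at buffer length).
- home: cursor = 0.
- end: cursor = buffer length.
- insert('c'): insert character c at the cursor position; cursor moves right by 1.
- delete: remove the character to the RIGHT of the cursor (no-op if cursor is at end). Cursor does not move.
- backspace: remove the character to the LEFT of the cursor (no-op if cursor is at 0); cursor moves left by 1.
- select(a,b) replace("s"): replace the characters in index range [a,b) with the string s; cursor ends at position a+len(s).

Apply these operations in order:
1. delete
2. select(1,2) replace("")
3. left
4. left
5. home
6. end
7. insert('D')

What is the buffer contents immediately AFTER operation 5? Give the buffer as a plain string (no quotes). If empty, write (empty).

Answer: E

Derivation:
After op 1 (delete): buf='ES' cursor=0
After op 2 (select(1,2) replace("")): buf='E' cursor=1
After op 3 (left): buf='E' cursor=0
After op 4 (left): buf='E' cursor=0
After op 5 (home): buf='E' cursor=0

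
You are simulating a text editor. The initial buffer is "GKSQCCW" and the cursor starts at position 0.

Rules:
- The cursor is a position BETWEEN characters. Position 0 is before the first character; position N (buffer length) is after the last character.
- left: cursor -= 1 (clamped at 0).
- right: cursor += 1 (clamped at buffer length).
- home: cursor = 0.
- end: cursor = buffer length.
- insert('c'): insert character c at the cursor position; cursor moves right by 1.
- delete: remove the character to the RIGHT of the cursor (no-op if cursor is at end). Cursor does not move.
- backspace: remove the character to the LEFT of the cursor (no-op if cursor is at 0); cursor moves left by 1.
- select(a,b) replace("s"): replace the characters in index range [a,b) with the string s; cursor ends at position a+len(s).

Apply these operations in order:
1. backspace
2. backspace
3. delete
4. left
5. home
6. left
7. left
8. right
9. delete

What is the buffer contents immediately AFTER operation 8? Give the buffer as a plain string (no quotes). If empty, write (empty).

After op 1 (backspace): buf='GKSQCCW' cursor=0
After op 2 (backspace): buf='GKSQCCW' cursor=0
After op 3 (delete): buf='KSQCCW' cursor=0
After op 4 (left): buf='KSQCCW' cursor=0
After op 5 (home): buf='KSQCCW' cursor=0
After op 6 (left): buf='KSQCCW' cursor=0
After op 7 (left): buf='KSQCCW' cursor=0
After op 8 (right): buf='KSQCCW' cursor=1

Answer: KSQCCW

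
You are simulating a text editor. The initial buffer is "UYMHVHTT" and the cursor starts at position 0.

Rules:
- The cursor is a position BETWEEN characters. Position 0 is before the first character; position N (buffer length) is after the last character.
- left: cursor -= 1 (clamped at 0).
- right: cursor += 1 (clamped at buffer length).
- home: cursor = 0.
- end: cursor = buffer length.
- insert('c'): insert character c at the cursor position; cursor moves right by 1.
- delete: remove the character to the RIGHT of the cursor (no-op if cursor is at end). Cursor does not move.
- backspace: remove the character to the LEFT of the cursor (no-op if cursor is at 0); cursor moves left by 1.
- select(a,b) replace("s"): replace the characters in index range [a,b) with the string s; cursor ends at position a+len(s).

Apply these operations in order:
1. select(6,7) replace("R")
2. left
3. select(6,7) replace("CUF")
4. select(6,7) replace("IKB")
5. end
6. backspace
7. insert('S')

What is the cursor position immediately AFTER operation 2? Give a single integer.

Answer: 6

Derivation:
After op 1 (select(6,7) replace("R")): buf='UYMHVHRT' cursor=7
After op 2 (left): buf='UYMHVHRT' cursor=6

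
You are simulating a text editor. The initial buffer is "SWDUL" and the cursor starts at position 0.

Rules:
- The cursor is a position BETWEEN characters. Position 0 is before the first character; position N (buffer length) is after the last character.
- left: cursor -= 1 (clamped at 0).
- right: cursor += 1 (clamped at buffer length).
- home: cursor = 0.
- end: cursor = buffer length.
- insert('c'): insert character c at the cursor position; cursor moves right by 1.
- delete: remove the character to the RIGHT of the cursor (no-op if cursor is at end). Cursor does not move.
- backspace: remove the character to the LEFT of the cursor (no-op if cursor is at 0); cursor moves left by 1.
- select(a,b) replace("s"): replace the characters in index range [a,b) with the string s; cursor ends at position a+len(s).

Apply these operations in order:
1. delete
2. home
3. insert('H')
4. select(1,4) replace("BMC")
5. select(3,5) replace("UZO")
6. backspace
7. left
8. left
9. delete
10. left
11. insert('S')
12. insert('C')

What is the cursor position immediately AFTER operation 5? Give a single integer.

After op 1 (delete): buf='WDUL' cursor=0
After op 2 (home): buf='WDUL' cursor=0
After op 3 (insert('H')): buf='HWDUL' cursor=1
After op 4 (select(1,4) replace("BMC")): buf='HBMCL' cursor=4
After op 5 (select(3,5) replace("UZO")): buf='HBMUZO' cursor=6

Answer: 6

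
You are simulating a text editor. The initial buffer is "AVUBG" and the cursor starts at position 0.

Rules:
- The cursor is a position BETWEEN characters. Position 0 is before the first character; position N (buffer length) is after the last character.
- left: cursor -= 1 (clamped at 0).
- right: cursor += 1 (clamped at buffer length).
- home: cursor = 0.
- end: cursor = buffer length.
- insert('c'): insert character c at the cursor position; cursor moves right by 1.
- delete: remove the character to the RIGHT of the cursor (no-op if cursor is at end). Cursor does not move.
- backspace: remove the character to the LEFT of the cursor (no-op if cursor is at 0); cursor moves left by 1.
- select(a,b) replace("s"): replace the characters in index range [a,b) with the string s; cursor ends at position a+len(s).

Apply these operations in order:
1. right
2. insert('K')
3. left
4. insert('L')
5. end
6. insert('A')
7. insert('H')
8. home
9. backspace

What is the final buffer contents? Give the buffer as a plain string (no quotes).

Answer: ALKVUBGAH

Derivation:
After op 1 (right): buf='AVUBG' cursor=1
After op 2 (insert('K')): buf='AKVUBG' cursor=2
After op 3 (left): buf='AKVUBG' cursor=1
After op 4 (insert('L')): buf='ALKVUBG' cursor=2
After op 5 (end): buf='ALKVUBG' cursor=7
After op 6 (insert('A')): buf='ALKVUBGA' cursor=8
After op 7 (insert('H')): buf='ALKVUBGAH' cursor=9
After op 8 (home): buf='ALKVUBGAH' cursor=0
After op 9 (backspace): buf='ALKVUBGAH' cursor=0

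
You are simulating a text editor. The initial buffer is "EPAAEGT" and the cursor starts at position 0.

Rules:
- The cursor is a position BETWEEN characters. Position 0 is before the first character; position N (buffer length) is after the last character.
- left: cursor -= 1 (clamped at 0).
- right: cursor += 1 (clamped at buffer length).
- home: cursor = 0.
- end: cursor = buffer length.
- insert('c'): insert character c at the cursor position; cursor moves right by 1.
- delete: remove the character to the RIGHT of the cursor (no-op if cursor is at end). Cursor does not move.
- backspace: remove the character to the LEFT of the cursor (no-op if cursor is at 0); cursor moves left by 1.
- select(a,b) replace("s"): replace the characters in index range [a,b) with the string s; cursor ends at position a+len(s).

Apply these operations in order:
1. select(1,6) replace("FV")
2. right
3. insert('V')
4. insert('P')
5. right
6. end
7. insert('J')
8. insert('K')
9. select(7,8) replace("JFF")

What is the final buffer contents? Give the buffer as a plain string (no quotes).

After op 1 (select(1,6) replace("FV")): buf='EFVT' cursor=3
After op 2 (right): buf='EFVT' cursor=4
After op 3 (insert('V')): buf='EFVTV' cursor=5
After op 4 (insert('P')): buf='EFVTVP' cursor=6
After op 5 (right): buf='EFVTVP' cursor=6
After op 6 (end): buf='EFVTVP' cursor=6
After op 7 (insert('J')): buf='EFVTVPJ' cursor=7
After op 8 (insert('K')): buf='EFVTVPJK' cursor=8
After op 9 (select(7,8) replace("JFF")): buf='EFVTVPJJFF' cursor=10

Answer: EFVTVPJJFF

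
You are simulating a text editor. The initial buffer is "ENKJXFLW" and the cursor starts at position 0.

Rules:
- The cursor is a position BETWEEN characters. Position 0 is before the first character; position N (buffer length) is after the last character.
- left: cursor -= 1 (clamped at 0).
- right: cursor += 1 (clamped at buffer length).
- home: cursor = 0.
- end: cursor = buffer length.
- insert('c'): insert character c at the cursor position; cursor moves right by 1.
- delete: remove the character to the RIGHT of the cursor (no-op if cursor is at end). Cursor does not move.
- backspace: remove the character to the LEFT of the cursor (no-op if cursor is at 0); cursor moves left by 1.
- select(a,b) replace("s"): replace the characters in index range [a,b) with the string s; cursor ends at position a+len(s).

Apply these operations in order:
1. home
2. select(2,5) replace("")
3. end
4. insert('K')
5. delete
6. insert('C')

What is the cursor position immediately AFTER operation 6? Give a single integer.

Answer: 7

Derivation:
After op 1 (home): buf='ENKJXFLW' cursor=0
After op 2 (select(2,5) replace("")): buf='ENFLW' cursor=2
After op 3 (end): buf='ENFLW' cursor=5
After op 4 (insert('K')): buf='ENFLWK' cursor=6
After op 5 (delete): buf='ENFLWK' cursor=6
After op 6 (insert('C')): buf='ENFLWKC' cursor=7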